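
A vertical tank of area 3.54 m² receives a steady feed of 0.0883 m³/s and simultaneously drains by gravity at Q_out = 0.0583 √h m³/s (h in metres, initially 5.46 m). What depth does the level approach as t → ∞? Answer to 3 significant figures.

Level balance: A dh/dt = 0.0883 − 0.0583 √h. Setting dh/dt = 0:
Q_in = 0.0583 √h_ss ⇒ √h_ss = 0.0883/0.0583 = 1.5146.
h_ss = 1.5146² = 2.2940 m. (Since h₀ = 5.46 m > h_ss, the level will fall toward this value.)

2.29 m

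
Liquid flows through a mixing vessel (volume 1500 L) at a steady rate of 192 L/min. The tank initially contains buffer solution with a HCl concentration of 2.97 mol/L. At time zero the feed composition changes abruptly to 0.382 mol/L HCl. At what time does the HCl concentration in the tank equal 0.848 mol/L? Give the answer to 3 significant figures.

13.4 min

Species balance: V dC/dt = Q(C_in − C) ⇒ τ = V/Q = 7.8125 min.
C(t) = C_in + (C₀ − C_in) e^(−t/τ). Set C = 0.848 and solve for t:
e^(−t/τ) = (C − C_in)/(C₀ − C_in) = (0.848 − 0.382)/(2.97 − 0.382) = 0.18006
t = −τ ln(…) = 7.8125 × 1.7145 = 13.394 min.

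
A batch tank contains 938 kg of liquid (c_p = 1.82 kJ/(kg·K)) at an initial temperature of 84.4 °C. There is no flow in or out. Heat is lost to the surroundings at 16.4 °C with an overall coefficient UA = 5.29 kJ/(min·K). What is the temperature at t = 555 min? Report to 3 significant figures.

28.6 °C

Lumped-capacitance energy balance: M c_p dT/dt = UA(T_amb − T).
dT/dt = (T_ss − T)/τ with T_ss = T_amb = 16.400 °C, τ = M c_p/UA = 938·1.82/5.29 = 322.71 min.
Integrating: T(t) = T_ss + (T₀ − T_ss) e^(−t/τ).
T(555) = 16.400 + (68.000)·0.17910 = 28.579 °C.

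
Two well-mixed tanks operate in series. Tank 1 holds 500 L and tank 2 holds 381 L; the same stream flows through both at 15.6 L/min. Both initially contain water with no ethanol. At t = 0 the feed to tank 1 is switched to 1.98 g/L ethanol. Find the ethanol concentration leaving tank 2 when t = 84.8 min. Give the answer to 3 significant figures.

1.59 g/L

Species balance on tank i: dCᵢ/dt = (Cᵢ₋₁ − Cᵢ)/τᵢ with τᵢ = Vᵢ/Q.
τ₁ = 500/15.6 = 32.051 min; τ₂ = 381/15.6 = 24.423 min.
Solving the cascade with C₁(0)=C₂(0)=0 gives C₂(t) = C_in[1 − (τ₁ e^(−t/τ₁) − τ₂ e^(−t/τ₂))/(τ₁ − τ₂)].
At t = 84.8: e^(−t/τ₁) = 0.070951, e^(−t/τ₂) = 0.031051.
C₂ = 1.98·[1 − (32.051·0.070951 − 24.423·0.031051)/(7.6282)] = 1.98·0.80130 = 1.5866 g/L.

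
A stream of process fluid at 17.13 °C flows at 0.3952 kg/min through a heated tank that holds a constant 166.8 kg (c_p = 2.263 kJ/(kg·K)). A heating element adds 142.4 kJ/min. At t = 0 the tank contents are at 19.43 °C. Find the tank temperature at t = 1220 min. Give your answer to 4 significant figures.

M c_p dT/dt = ṁ c_p (T_in − T) + Q̇.
τ = M/ṁ = 422.065 min; T_ss = T_in + Q̇/(ṁ c_p) = 17.13 + 142.4/(0.3952·2.263) = 176.354 °C.
Integrating: T(t) = T_ss + (T₀ − T_ss) e^(−t/τ).
T(1220) = 176.354 + (-156.924)·e^(−1220/422.065) = 176.354 + (-156.924)·0.0555456 = 167.638 °C.

167.6 °C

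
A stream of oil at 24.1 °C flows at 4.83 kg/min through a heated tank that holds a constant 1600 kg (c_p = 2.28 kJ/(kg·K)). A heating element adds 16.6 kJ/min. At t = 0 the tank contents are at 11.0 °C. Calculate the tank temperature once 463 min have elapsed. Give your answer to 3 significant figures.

First-law balance (no shaft work): M c_p dT/dt = ṁ c_p (T_in − T) + 16.6.
τ = M/ṁ = 331.26 min; T_ss = T_in + Q̇/(ṁ c_p) = 24.1 + 16.6/(4.83·2.28) = 25.607 °C.
Solution: T(t) = T_ss + (T₀ − T_ss) e^(−t/τ).
T(463) = 25.607 + (-14.607)·e^(−463/331.26) = 25.607 + (-14.607)·0.24717 = 21.997 °C.

22.0 °C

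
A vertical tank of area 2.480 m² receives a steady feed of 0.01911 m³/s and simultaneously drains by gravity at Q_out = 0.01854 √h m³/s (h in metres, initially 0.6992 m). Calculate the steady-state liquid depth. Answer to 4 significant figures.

A dh/dt = Q_in − 0.01854 √h. Steady state requires inflow = outflow:
Q_in = 0.01854 √h_ss ⇒ √h_ss = 0.01911/0.01854 = 1.03074.
h_ss = 1.03074² = 1.06243 m. (Since h₀ = 0.6992 m < h_ss, the level will rise toward this value.)

1.062 m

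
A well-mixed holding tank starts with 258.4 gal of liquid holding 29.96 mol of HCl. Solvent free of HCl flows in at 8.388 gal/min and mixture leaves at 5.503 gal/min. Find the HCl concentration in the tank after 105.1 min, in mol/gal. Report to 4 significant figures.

0.01213 mol/gal

Let m(t) be the amount of HCl. Volume: V(t) = V₀ + (Q_in − Q_out) t = 258.4 + 2.88500 t; V(105.1) = 561.613 gal.
Solute balance: dm/dt = 0 − Q_out C = −Q_out m/V(t).
Separate: dm/m = −Q_out dt/V(t) ⇒ ln(m/m₀) = −(Q_out/(Q_in−Q_out)) ln(V/V₀).
m = m₀ (V₀/V)^(Q_out/(Q_in−Q_out)) = 29.96 × (258.4/561.613)^(1.90745) = 6.81481 mol.
C = m/V = 6.81481/561.613 = 0.0121343 mol/gal.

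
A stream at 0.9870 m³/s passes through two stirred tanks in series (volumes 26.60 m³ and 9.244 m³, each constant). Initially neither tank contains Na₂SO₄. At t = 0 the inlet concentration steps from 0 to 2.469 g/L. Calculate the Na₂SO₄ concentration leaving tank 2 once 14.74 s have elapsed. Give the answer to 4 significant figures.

Species balance on tank i: dCᵢ/dt = (Cᵢ₋₁ − Cᵢ)/τᵢ with τᵢ = Vᵢ/Q.
τ₁ = 26.60/0.9870 = 26.9504 s; τ₂ = 9.244/0.9870 = 9.36575 s.
Solving the cascade with C₁(0)=C₂(0)=0 gives C₂(t) = C_in[1 − (τ₁ e^(−t/τ₁) − τ₂ e^(−t/τ₂))/(τ₁ − τ₂)].
At t = 14.74: e^(−t/τ₁) = 0.578723, e^(−t/τ₂) = 0.207252.
C₂ = 2.469·[1 − (26.9504·0.578723 − 9.36575·0.207252)/(17.5846)] = 2.469·0.223428 = 0.551643 g/L.

0.5516 g/L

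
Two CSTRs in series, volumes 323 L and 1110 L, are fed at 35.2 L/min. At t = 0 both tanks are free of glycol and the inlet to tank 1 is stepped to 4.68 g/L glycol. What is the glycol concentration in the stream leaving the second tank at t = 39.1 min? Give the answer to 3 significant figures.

Time constants: τᵢ = Vᵢ/Q for each well-mixed tank.
τ₁ = 323/35.2 = 9.1761 min; τ₂ = 1110/35.2 = 31.534 min.
Solving the cascade with C₁(0)=C₂(0)=0 gives C₂(t) = C_in[1 − (τ₁ e^(−t/τ₁) − τ₂ e^(−t/τ₂))/(τ₁ − τ₂)].
At t = 39.1: e^(−t/τ₁) = 0.014107, e^(−t/τ₂) = 0.28941.
C₂ = 4.68·[1 − (9.1761·0.014107 − 31.534·0.28941)/(-22.358)] = 4.68·0.59761 = 2.7968 g/L.

2.80 g/L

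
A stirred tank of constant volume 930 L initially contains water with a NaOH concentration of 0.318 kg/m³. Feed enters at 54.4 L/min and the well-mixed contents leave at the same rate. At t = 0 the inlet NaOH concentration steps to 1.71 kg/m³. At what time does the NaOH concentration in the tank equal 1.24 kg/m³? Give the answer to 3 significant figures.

Species balance: V dC/dt = Q(C_in − C) ⇒ τ = V/Q = 17.096 min.
C(t) = C_in + (C₀ − C_in) e^(−t/τ). Set C = 1.24 and solve for t:
e^(−t/τ) = (C − C_in)/(C₀ − C_in) = (1.24 − 1.71)/(0.318 − 1.71) = 0.33764
t = −τ ln(…) = 17.096 × 1.0858 = 18.562 min.

18.6 min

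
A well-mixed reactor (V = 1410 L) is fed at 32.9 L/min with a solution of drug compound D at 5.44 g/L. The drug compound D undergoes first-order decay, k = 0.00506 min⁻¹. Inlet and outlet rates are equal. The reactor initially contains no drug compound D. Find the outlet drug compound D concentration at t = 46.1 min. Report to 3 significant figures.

3.26 g/L

Accumulation = in − out − consumed: V dC/dt = Q C_in − Q C − k V C.
dC/dt = (Q/V) C_in − (Q/V + k) C; effective rate a = Q/V + k = 0.023333 + 0.00506 = 0.028393 min⁻¹.
C_ss = Q C_in/(Q + kV) = 4.4705 g/L; C(t) = C_ss + (C₀ − C_ss) e^(−a t).
C(46.1) = 4.4705 + (-4.4705)·e^(−0.028393·46.1) = 4.4705 + (-4.4705)·0.27011 = 3.2630 g/L.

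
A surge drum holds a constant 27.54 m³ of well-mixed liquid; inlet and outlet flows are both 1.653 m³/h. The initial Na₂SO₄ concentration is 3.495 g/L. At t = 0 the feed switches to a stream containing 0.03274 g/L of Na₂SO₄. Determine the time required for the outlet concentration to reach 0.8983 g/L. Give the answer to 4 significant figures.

23.10 h

Accumulation = in − out for the solute gives V dC/dt = Q(C_in − C), so τ = V/Q = 16.6606 h.
C(t) = C_in + (C₀ − C_in) e^(−t/τ). Set C = 0.8983 and solve for t:
e^(−t/τ) = (C − C_in)/(C₀ − C_in) = (0.8983 − 0.03274)/(3.495 − 0.03274) = 0.249999
t = −τ ln(…) = 16.6606 × 1.38630 = 23.0966 h.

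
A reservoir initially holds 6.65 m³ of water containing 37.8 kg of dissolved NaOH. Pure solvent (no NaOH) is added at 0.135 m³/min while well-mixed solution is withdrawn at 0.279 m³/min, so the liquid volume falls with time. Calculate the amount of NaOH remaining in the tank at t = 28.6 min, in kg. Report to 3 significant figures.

5.82 kg

Total volume: dV/dt = Q_in − Q_out = -0.14400 m³/min, so V(t) = 6.65 − 0.14400 t and V(28.6) = 2.5316 m³.
No NaOH enters, so dm/dt = −Q_out · (m/V).
Separate: dm/m = −Q_out dt/V(t) ⇒ ln(m/m₀) = −(Q_out/(Q_in−Q_out)) ln(V/V₀).
m = m₀ (V₀/V)^(Q_out/(Q_in−Q_out)) = 37.8 × (6.65/2.5316)^(-1.9375) = 5.8191 kg.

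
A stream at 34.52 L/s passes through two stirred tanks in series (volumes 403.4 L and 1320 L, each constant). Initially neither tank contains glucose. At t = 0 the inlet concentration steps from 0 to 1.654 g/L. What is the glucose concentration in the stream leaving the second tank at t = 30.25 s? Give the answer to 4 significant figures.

0.6288 g/L

Species balance on tank i: dCᵢ/dt = (Cᵢ₋₁ − Cᵢ)/τᵢ with τᵢ = Vᵢ/Q.
τ₁ = 403.4/34.52 = 11.6860 s; τ₂ = 1320/34.52 = 38.2387 s.
Tank 1: C₁ = C_in(1 − e^(−t/τ₁)). Tank 2 (τ₁ ≠ τ₂): C₂ = C_in[1 − (τ₁ e^(−t/τ₁) − τ₂ e^(−t/τ₂))/(τ₁ − τ₂)].
At t = 30.25: e^(−t/τ₁) = 0.0751272, e^(−t/τ₂) = 0.453353.
C₂ = 1.654·[1 − (11.6860·0.0751272 − 38.2387·0.453353)/(-26.5527)] = 1.654·0.380187 = 0.628830 g/L.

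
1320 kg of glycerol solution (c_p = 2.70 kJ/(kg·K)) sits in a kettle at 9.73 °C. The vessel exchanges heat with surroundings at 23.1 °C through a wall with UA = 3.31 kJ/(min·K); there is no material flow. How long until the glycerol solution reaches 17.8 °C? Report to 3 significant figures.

996 min

Heat balance on the well-mixed liquid: M c_p dT/dt = −UA(T − T_amb).
τ = M c_p/UA = 1076.7 min; T_ss = T_amb = 23.100 °C.
T(t) = T_ss + (T₀ − T_ss)e^(−t/τ); set T = 17.8:
t = −τ ln[(T − T_ss)/(T₀ − T_ss)] = −1076.7 · ln(0.39641) = 996.31 min.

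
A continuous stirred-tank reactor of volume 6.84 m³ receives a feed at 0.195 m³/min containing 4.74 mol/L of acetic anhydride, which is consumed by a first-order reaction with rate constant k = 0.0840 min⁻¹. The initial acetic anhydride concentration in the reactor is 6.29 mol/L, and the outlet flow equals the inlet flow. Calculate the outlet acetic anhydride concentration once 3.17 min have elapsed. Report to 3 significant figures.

V dC/dt = Q(C_in − C) − k V C.
This is linear with rate a = Q/V + k = 0.11251 min⁻¹.
C_ss = Q C_in/(Q + kV) = 1.2011 mol/L; C(t) = C_ss + (C₀ − C_ss) e^(−a t).
C(3.17) = 1.2011 + (5.0889)·e^(−0.11251·3.17) = 1.2011 + (5.0889)·0.70002 = 4.7634 mol/L.

4.76 mol/L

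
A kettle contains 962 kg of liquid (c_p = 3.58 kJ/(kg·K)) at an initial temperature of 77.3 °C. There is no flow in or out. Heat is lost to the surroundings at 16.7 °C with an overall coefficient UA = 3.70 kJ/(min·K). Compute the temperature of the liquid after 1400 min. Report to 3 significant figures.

M c_p dT/dt = −UA(T − T_amb).
dT/dt = (T_ss − T)/τ with T_ss = T_amb = 16.700 °C, τ = M c_p/UA = 962·3.58/3.70 = 930.80 min.
This is linear first-order; T(t) = T_ss + (T₀ − T_ss) e^(−t/τ).
T(1400) = 16.700 + (60.600)·0.22222 = 30.167 °C.

30.2 °C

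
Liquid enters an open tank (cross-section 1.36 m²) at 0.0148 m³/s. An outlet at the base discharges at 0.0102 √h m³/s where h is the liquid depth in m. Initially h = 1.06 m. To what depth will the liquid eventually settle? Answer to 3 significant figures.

2.11 m

A dh/dt = Q_in − 0.0102 √h. Steady state requires inflow = outflow:
Q_in = 0.0102 √h_ss ⇒ √h_ss = 0.0148/0.0102 = 1.4510.
h_ss = 1.4510² = 2.1053 m. (Since h₀ = 1.06 m < h_ss, the level will rise toward this value.)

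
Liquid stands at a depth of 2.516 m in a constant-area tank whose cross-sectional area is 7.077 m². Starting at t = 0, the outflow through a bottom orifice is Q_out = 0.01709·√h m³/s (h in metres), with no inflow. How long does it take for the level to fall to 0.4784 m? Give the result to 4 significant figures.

740.8 s

With no inflow, A dh/dt = −0.01709 √h.
This is separable: 2 d(√h)/dt = −0.01709/A, so √h = √h₀ − (0.01709/(2A)) t.
t = 2A(√h₀ − √h)/0.01709 = 2·7.077·(√2.516 − √0.4784)/0.01709
  = 14.1540 × (1.58619 − 0.691665) / 0.01709 = 740.849 s.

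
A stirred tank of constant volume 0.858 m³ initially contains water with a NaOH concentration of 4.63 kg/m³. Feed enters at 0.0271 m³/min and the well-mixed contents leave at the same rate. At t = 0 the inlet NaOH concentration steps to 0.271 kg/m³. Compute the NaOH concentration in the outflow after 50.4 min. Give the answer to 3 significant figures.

Unsteady species balance (constant V, well mixed): V dC/dt = Q(C_in − C).
Time constant τ = V/Q = 0.858/0.0271 = 31.661 min.
Integrating: C(t) = C_in + (C₀ − C_in) e^(−t/τ).
C(50.4) = 0.271 + (4.63 − 0.271)·e^(−50.4/31.661) = 0.271 + (4.3590)·0.20354 = 1.1582 kg/m³.

1.16 kg/m³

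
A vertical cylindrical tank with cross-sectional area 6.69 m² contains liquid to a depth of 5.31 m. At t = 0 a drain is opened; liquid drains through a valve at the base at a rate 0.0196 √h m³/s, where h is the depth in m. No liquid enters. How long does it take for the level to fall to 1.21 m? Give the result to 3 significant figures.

822 s

A dh/dt = −Q_out = −0.0196 √h.
∫ h^(−1/2) dh = −(0.0196/A) ∫ dt, giving 2√h = 2√h₀ − (0.0196/A) t.
t = 2A(√h₀ − √h)/0.0196 = 2·6.69·(√5.31 − √1.21)/0.0196
  = 13.380 × (2.3043 − 1.1000) / 0.0196 = 822.15 s.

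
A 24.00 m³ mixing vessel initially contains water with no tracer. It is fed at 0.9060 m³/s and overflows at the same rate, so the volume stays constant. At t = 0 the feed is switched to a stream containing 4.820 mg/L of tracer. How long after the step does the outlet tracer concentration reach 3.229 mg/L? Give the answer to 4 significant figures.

Species balance: V dC/dt = Q(C_in − C) ⇒ τ = V/Q = 26.4901 s.
C(t) = C_in + (C₀ − C_in) e^(−t/τ). Set C = 3.229 and solve for t:
e^(−t/τ) = (C − C_in)/(C₀ − C_in) = (3.229 − 4.820)/(0 − 4.820) = 0.330083
t = −τ ln(…) = 26.4901 × 1.10841 = 29.3619 s.

29.36 s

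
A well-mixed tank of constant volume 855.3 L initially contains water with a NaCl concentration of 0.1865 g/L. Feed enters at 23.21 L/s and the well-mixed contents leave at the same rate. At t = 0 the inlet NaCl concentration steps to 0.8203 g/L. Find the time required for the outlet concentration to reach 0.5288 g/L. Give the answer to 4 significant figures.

Unsteady species balance (constant V, well mixed): V dC/dt = Q(C_in − C), so τ = V/Q = 36.8505 s.
C(t) = C_in + (C₀ − C_in) e^(−t/τ). Set C = 0.5288 and solve for t:
e^(−t/τ) = (C − C_in)/(C₀ − C_in) = (0.5288 − 0.8203)/(0.1865 − 0.8203) = 0.459924
t = −τ ln(…) = 36.8505 × 0.776693 = 28.6215 s.

28.62 s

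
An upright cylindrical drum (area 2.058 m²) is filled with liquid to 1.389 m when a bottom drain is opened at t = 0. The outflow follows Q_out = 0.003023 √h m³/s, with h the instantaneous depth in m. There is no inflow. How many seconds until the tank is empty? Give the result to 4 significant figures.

With no inflow, A dh/dt = −0.003023 √h.
This is separable: 2 d(√h)/dt = −0.003023/A, so √h = √h₀ − (0.003023/(2A)) t.
Set h = 0: 2√h₀ = (0.003023/A) t_empty ⇒ t_empty = 2A√h₀/0.003023.
t_empty = 2·2.058·√1.389/0.003023 = 4.11600·1.17856/0.003023 = 1604.68 s.

1605 s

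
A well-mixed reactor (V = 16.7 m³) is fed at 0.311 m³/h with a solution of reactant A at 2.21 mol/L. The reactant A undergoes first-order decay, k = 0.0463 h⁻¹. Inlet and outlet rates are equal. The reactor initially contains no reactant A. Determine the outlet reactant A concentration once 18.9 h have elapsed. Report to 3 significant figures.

0.448 mol/L

Species balance: V dC/dt = Q C_in − Q C − k V C.
dC/dt = (Q/V) C_in − (Q/V + k) C; effective rate a = Q/V + k = 0.018623 + 0.0463 = 0.064923 h⁻¹.
C_ss = Q C_in/(Q + kV) = 0.63393 mol/L; C(t) = C_ss + (C₀ − C_ss) e^(−a t).
C(18.9) = 0.63393 + (-0.63393)·e^(−0.064923·18.9) = 0.63393 + (-0.63393)·0.29316 = 0.44809 mol/L.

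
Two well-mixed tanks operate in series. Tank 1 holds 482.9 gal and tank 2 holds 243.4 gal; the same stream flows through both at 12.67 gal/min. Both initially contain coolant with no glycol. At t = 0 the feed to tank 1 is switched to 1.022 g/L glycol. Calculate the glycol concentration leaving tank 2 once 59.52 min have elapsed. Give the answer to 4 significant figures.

0.6366 g/L

Species balance on tank i: dCᵢ/dt = (Cᵢ₋₁ − Cᵢ)/τᵢ with τᵢ = Vᵢ/Q.
τ₁ = 482.9/12.67 = 38.1137 min; τ₂ = 243.4/12.67 = 19.2107 min.
Tank 1: C₁ = C_in(1 − e^(−t/τ₁)). Tank 2 (τ₁ ≠ τ₂): C₂ = C_in[1 − (τ₁ e^(−t/τ₁) − τ₂ e^(−t/τ₂))/(τ₁ − τ₂)].
At t = 59.52: e^(−t/τ₁) = 0.209791, e^(−t/τ₂) = 0.0451273.
C₂ = 1.022·[1 − (38.1137·0.209791 − 19.2107·0.0451273)/(18.9029)] = 1.022·0.622865 = 0.636568 g/L.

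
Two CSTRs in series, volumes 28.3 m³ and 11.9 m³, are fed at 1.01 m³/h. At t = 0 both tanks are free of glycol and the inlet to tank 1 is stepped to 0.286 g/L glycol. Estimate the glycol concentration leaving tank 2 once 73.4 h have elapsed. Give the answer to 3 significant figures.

Each tank obeys Vᵢ dCᵢ/dt = Q(Cᵢ₋₁ − Cᵢ), so τᵢ = Vᵢ/Q.
τ₁ = 28.3/1.01 = 28.020 h; τ₂ = 11.9/1.01 = 11.782 h.
Solving the cascade with C₁(0)=C₂(0)=0 gives C₂(t) = C_in[1 − (τ₁ e^(−t/τ₁) − τ₂ e^(−t/τ₂))/(τ₁ − τ₂)].
At t = 73.4: e^(−t/τ₁) = 0.072834, e^(−t/τ₂) = 0.0019699.
C₂ = 0.286·[1 − (28.020·0.072834 − 11.782·0.0019699)/(16.238)] = 0.286·0.87575 = 0.25046 g/L.

0.250 g/L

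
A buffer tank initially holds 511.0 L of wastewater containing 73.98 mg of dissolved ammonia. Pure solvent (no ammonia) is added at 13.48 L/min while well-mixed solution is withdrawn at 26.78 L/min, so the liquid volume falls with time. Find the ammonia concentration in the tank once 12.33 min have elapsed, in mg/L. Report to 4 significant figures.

Let m(t) be the amount of ammonia. Volume: V(t) = V₀ + (Q_in − Q_out) t = 511.0 − 13.3000 t; V(12.33) = 347.011 L.
Solute balance: dm/dt = 0 − Q_out C = −Q_out m/V(t).
Separate: dm/m = −Q_out dt/V(t) ⇒ ln(m/m₀) = −(Q_out/(Q_in−Q_out)) ln(V/V₀).
m = m₀ (V₀/V)^(Q_out/(Q_in−Q_out)) = 73.98 × (511.0/347.011)^(-2.01353) = 33.9378 mg.
C = m/V = 33.9378/347.011 = 0.0978005 mg/L.

0.09780 mg/L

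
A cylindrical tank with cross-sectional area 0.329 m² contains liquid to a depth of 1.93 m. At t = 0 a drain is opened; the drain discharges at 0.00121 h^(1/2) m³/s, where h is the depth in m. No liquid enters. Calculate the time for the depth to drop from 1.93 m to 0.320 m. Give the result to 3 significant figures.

448 s

A dh/dt = −Q_out = −0.00121 √h.
Separate and integrate: 2(√h − √h₀) = −(0.00121/A) t.
t = 2A(√h₀ − √h)/0.00121 = 2·0.329·(√1.93 − √0.320)/0.00121
  = 0.65800 × (1.3892 − 0.56569) / 0.00121 = 447.85 s.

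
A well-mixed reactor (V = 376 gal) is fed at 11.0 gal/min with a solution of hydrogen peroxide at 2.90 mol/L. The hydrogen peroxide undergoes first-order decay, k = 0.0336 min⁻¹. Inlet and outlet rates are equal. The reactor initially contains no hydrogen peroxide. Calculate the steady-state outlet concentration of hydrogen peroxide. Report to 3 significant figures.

Species balance: V dC/dt = Q C_in − Q C − k V C.
Steady state (dC/dt = 0): C_ss = Q C_in/(Q + kV) = C_in/(1 + kV/Q).
C_ss = 11.0·2.90/(11.0 + 0.0336·376) = 31.900/23.634 = 1.3498 mol/L.

1.35 mol/L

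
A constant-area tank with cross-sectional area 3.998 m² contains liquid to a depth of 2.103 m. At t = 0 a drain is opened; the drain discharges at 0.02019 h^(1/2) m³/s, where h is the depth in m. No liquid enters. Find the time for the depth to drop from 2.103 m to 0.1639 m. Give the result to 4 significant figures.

414.0 s

Unsteady balance on liquid volume: A dh/dt = −0.02019 √h.
This is separable: 2 d(√h)/dt = −0.02019/A, so √h = √h₀ − (0.02019/(2A)) t.
t = 2A(√h₀ − √h)/0.02019 = 2·3.998·(√2.103 − √0.1639)/0.02019
  = 7.99600 × (1.45017 − 0.404846) / 0.02019 = 413.989 s.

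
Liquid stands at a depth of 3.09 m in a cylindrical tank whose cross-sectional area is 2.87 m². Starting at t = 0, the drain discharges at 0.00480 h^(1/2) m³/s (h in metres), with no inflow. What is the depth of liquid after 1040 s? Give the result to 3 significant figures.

0.789 m

A dh/dt = −Q_out = −0.00480 √h.
Separate and integrate: 2(√h − √h₀) = −(0.00480/A) t.
√h = √3.09 − 0.00480·1040/(2·2.87) = 1.7578 − 0.86969 = 0.88815.
h = 0.88815² = 0.78882 m.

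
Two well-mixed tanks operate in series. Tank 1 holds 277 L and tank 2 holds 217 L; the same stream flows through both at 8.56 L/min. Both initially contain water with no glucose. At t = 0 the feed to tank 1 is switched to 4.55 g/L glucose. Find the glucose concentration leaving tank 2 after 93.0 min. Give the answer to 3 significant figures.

Each tank obeys Vᵢ dCᵢ/dt = Q(Cᵢ₋₁ − Cᵢ), so τᵢ = Vᵢ/Q.
τ₁ = 277/8.56 = 32.360 min; τ₂ = 217/8.56 = 25.350 min.
Solving the cascade with C₁(0)=C₂(0)=0 gives C₂(t) = C_in[1 − (τ₁ e^(−t/τ₁) − τ₂ e^(−t/τ₂))/(τ₁ − τ₂)].
At t = 93.0: e^(−t/τ₁) = 0.056476, e^(−t/τ₂) = 0.025513.
C₂ = 4.55·[1 − (32.360·0.056476 − 25.350·0.025513)/(7.0093)] = 4.55·0.83154 = 3.7835 g/L.

3.78 g/L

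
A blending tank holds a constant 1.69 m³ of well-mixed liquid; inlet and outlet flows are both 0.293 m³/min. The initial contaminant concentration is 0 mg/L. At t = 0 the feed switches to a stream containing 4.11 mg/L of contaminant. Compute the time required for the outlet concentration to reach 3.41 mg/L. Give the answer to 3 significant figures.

10.2 min

Species balance: V dC/dt = Q(C_in − C) ⇒ τ = V/Q = 5.7679 min.
C(t) = C_in + (C₀ − C_in) e^(−t/τ). Set C = 3.41 and solve for t:
e^(−t/τ) = (C − C_in)/(C₀ − C_in) = (3.41 − 4.11)/(0 − 4.11) = 0.17032
t = −τ ln(…) = 5.7679 × 1.7701 = 10.210 min.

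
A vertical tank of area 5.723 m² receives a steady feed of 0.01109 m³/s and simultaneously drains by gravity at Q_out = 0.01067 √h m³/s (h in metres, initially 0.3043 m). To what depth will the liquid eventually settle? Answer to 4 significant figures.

1.080 m

Volume balance on the tank: A dh/dt = Q_in − 0.01067 √h. At steady state dh/dt = 0:
Q_in = 0.01067 √h_ss ⇒ √h_ss = 0.01109/0.01067 = 1.03936.
h_ss = 1.03936² = 1.08027 m. (Since h₀ = 0.3043 m < h_ss, the level will rise toward this value.)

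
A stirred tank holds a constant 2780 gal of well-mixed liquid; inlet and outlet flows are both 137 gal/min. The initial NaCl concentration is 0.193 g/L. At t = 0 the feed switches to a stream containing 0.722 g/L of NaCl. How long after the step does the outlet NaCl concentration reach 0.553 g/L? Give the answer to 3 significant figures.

23.2 min

Species balance: V dC/dt = Q(C_in − C) ⇒ τ = V/Q = 20.292 min.
C(t) = C_in + (C₀ − C_in) e^(−t/τ). Set C = 0.553 and solve for t:
e^(−t/τ) = (C − C_in)/(C₀ − C_in) = (0.553 − 0.722)/(0.193 − 0.722) = 0.31947
t = −τ ln(…) = 20.292 × 1.1411 = 23.155 min.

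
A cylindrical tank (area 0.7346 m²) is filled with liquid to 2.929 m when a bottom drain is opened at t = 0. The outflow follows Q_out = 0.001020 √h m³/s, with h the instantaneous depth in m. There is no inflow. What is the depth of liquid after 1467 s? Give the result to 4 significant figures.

With no inflow, A dh/dt = −0.001020 √h.
∫ h^(−1/2) dh = −(0.001020/A) ∫ dt, giving 2√h = 2√h₀ − (0.001020/A) t.
√h = √2.929 − 0.001020·1467/(2·0.7346) = 1.71143 − 1.01847 = 0.692960.
h = 0.692960² = 0.480193 m.

0.4802 m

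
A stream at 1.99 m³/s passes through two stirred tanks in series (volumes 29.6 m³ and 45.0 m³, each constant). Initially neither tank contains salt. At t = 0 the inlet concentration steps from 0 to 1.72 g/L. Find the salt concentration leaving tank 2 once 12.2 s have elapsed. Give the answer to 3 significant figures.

0.245 g/L

Species balance on tank i: dCᵢ/dt = (Cᵢ₋₁ − Cᵢ)/τᵢ with τᵢ = Vᵢ/Q.
τ₁ = 29.6/1.99 = 14.874 s; τ₂ = 45.0/1.99 = 22.613 s.
Tank 1: C₁ = C_in(1 − e^(−t/τ₁)). Tank 2 (τ₁ ≠ τ₂): C₂ = C_in[1 − (τ₁ e^(−t/τ₁) − τ₂ e^(−t/τ₂))/(τ₁ − τ₂)].
At t = 12.2: e^(−t/τ₁) = 0.44034, e^(−t/τ₂) = 0.58303.
C₂ = 1.72·[1 − (14.874·0.44034 − 22.613·0.58303)/(-7.7387)] = 1.72·0.14270 = 0.24545 g/L.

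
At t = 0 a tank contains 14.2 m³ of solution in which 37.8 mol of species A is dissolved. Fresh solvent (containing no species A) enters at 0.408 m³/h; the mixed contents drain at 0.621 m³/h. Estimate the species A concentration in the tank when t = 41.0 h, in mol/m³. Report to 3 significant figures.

0.428 mol/m³

Let m(t) be the amount of species A. Volume: V(t) = V₀ + (Q_in − Q_out) t = 14.2 − 0.21300 t; V(41.0) = 5.4670 m³.
No species A enters, so dm/dt = −Q_out · (m/V).
dm/m = −Q_out dt/(V₀ − 0.21300 t); integrating gives ln(m/m₀) = −(Q_out/(Q_in−Q_out)) ln(V/V₀).
m = m₀ (V₀/V)^(Q_out/(Q_in−Q_out)) = 37.8 × (14.2/5.4670)^(-2.9155) = 2.3383 mol.
C = m/V = 2.3383/5.4670 = 0.42772 mol/m³.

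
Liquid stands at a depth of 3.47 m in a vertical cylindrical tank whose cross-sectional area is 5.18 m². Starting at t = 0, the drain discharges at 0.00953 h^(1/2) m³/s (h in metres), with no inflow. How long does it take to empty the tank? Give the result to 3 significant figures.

With no inflow, A dh/dt = −0.00953 √h.
Separate and integrate: 2(√h − √h₀) = −(0.00953/A) t.
Set h = 0: 2√h₀ = (0.00953/A) t_empty ⇒ t_empty = 2A√h₀/0.00953.
t_empty = 2·5.18·√3.47/0.00953 = 10.360·1.8628/0.00953 = 2025.0 s.

2030 s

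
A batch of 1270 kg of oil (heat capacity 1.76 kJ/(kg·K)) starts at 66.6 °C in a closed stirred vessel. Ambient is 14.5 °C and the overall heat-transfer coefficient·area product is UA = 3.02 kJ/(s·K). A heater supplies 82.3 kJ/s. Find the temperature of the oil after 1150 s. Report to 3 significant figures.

Lumped-capacitance energy balance: M c_p dT/dt = UA(T_amb − T) + Q̇.
dT/dt = (T_ss − T)/τ with T_ss = T_amb + Q̇/UA = 14.5 + 82.3/3.02 = 41.752 °C, τ = M c_p/UA = 1270·1.76/3.02 = 740.13 s.
This is linear first-order; T(t) = T_ss + (T₀ − T_ss) e^(−t/τ).
T(1150) = 41.752 + (24.848)·0.21145 = 47.006 °C.

47.0 °C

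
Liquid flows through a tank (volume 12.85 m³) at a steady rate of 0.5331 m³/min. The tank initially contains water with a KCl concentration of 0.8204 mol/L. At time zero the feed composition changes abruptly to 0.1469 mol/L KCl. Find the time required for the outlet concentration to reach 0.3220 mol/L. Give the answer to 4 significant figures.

32.47 min

Mass balance on the solute (V constant): V dC/dt = Q(C_in − C), so τ = V/Q = 24.1043 min.
C(t) = C_in + (C₀ − C_in) e^(−t/τ). Set C = 0.3220 and solve for t:
e^(−t/τ) = (C − C_in)/(C₀ − C_in) = (0.3220 − 0.1469)/(0.8204 − 0.1469) = 0.259985
t = −τ ln(…) = 24.1043 × 1.34713 = 32.4716 min.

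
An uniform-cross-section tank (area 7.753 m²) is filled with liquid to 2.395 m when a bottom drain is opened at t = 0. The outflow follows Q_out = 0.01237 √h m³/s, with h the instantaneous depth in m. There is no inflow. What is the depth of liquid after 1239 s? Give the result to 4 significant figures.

0.3127 m

A dh/dt = −Q_out = −0.01237 √h.
∫ h^(−1/2) dh = −(0.01237/A) ∫ dt, giving 2√h = 2√h₀ − (0.01237/A) t.
√h = √2.395 − 0.01237·1239/(2·7.753) = 1.54758 − 0.988419 = 0.559159.
h = 0.559159² = 0.312659 m.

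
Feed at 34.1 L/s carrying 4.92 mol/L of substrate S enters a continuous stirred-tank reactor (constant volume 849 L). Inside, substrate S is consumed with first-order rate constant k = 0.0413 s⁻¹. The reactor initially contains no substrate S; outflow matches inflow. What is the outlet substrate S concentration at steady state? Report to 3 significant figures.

V dC/dt = Q(C_in − C) − k V C.
At steady state: 0 = Q C_in − (Q + kV) C_ss, so C_ss = Q C_in/(Q + kV).
C_ss = 34.1·4.92/(34.1 + 0.0413·849) = 167.77/69.164 = 2.4257 mol/L.

2.43 mol/L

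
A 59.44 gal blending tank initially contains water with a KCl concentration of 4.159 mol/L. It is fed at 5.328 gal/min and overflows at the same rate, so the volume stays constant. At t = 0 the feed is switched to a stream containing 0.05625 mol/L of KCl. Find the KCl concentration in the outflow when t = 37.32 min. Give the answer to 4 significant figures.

0.2009 mol/L

Species balance on the tank: V dC/dt = Q(C_in − C).
Rewrite as dC/dt + C/τ = C_in/τ, τ = V/Q = 11.1562 min.
C approaches C_in exponentially: C(t) = C_in + (C₀ − C_in) e^(−t/τ).
C(37.32) = 0.05625 + (4.159 − 0.05625)·e^(−37.32/11.1562) = 0.05625 + (4.10275)·0.0352518 = 0.200879 mol/L.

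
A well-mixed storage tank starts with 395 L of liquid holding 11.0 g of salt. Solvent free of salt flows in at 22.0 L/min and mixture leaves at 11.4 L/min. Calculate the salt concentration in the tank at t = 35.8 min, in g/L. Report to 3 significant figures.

0.00688 g/L

Total volume: dV/dt = Q_in − Q_out = 10.600 L/min, so V(t) = 395 + 10.600 t and V(35.8) = 774.48 L.
No salt enters, so dm/dt = −Q_out · (m/V).
dm/m = −Q_out dt/(V₀ + 10.600 t); integrating gives ln(m/m₀) = −(Q_out/(Q_in−Q_out)) ln(V/V₀).
m = m₀ (V₀/V)^(Q_out/(Q_in−Q_out)) = 11.0 × (395/774.48)^(1.0755) = 5.3323 g.
C = m/V = 5.3323/774.48 = 0.0068849 g/L.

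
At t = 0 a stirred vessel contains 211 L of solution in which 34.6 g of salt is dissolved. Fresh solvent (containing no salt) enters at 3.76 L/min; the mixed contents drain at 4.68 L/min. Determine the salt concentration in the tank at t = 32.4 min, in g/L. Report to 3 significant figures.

0.0880 g/L

Let m(t) be the amount of salt. Volume: V(t) = V₀ + (Q_in − Q_out) t = 211 − 0.92000 t; V(32.4) = 181.19 L.
Species balance (pure solvent in): dm/dt = −Q_out · m/V(t).
Separate: dm/m = −Q_out dt/V(t) ⇒ ln(m/m₀) = −(Q_out/(Q_in−Q_out)) ln(V/V₀).
m = m₀ (V₀/V)^(Q_out/(Q_in−Q_out)) = 34.6 × (211/181.19)^(-5.0870) = 15.944 g.
C = m/V = 15.944/181.19 = 0.087997 g/L.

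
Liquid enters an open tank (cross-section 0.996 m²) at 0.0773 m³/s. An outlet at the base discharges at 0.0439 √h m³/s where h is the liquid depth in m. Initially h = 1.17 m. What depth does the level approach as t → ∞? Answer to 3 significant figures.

Unsteady balance on liquid volume: A dh/dt = Q_in − 0.0439 √h. At steady state dh/dt = 0:
Q_in = 0.0439 √h_ss ⇒ √h_ss = 0.0773/0.0439 = 1.7608.
h_ss = 1.7608² = 3.1005 m. (Since h₀ = 1.17 m < h_ss, the level will rise toward this value.)

3.10 m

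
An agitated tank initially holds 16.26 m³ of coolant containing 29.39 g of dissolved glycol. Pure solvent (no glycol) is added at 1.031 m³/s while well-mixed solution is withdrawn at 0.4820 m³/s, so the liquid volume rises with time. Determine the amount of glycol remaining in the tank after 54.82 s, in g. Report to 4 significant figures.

11.71 g

Total volume: dV/dt = Q_in − Q_out = 0.549000 m³/s, so V(t) = 16.26 + 0.549000 t and V(54.82) = 46.3562 m³.
Species balance (pure solvent in): dm/dt = −Q_out · m/V(t).
Separate: dm/m = −Q_out dt/V(t) ⇒ ln(m/m₀) = −(Q_out/(Q_in−Q_out)) ln(V/V₀).
m = m₀ (V₀/V)^(Q_out/(Q_in−Q_out)) = 29.39 × (16.26/46.3562)^(0.877960) = 11.7149 g.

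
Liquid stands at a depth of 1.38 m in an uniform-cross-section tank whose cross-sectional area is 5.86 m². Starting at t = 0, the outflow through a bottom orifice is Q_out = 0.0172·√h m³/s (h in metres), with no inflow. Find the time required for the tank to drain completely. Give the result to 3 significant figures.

800 s

Unsteady balance on liquid volume: A dh/dt = −0.0172 √h.
∫ h^(−1/2) dh = −(0.0172/A) ∫ dt, giving 2√h = 2√h₀ − (0.0172/A) t.
Tank is empty when √h = 0: t_empty = 2A√h₀/0.0172.
t_empty = 2·5.86·√1.38/0.0172 = 11.720·1.1747/0.0172 = 800.46 s.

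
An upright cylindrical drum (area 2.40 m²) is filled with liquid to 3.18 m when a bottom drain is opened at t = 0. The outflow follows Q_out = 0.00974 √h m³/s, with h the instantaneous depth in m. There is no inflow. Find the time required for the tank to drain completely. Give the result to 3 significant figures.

A dh/dt = −Q_out = −0.00974 √h.
∫ h^(−1/2) dh = −(0.00974/A) ∫ dt, giving 2√h = 2√h₀ − (0.00974/A) t.
Tank is empty when √h = 0: t_empty = 2A√h₀/0.00974.
t_empty = 2·2.40·√3.18/0.00974 = 4.8000·1.7833/0.00974 = 878.81 s.

879 s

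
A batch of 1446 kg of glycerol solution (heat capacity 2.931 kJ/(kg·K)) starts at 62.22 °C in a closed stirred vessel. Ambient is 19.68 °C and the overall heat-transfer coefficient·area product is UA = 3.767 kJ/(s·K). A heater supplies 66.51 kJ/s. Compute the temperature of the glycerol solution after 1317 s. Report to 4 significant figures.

First-law balance (no shaft work): M c_p dT/dt = −UA(T − T_amb) + Q̇.
dT/dt = (T_ss − T)/τ with T_ss = T_amb + Q̇/UA = 19.68 + 66.51/3.767 = 37.3360 °C, τ = M c_p/UA = 1446·2.931/3.767 = 1125.09 s.
This is linear first-order; T(t) = T_ss + (T₀ − T_ss) e^(−t/τ).
T(1317) = 37.3360 + (24.8840)·0.310190 = 45.0547 °C.

45.05 °C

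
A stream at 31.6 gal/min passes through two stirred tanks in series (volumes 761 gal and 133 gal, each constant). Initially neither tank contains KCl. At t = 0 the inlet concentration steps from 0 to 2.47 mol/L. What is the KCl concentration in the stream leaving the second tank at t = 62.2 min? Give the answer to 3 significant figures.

Each tank obeys Vᵢ dCᵢ/dt = Q(Cᵢ₋₁ − Cᵢ), so τᵢ = Vᵢ/Q.
τ₁ = 761/31.6 = 24.082 min; τ₂ = 133/31.6 = 4.2089 min.
Tank 1: C₁ = C_in(1 − e^(−t/τ₁)). Tank 2 (τ₁ ≠ τ₂): C₂ = C_in[1 − (τ₁ e^(−t/τ₁) − τ₂ e^(−t/τ₂))/(τ₁ − τ₂)].
At t = 62.2: e^(−t/τ₁) = 0.075561, e^(−t/τ₂) = 3.8181e-07.
C₂ = 2.47·[1 − (24.082·0.075561 − 4.2089·3.8181e-07)/(19.873)] = 2.47·0.90844 = 2.2438 mol/L.

2.24 mol/L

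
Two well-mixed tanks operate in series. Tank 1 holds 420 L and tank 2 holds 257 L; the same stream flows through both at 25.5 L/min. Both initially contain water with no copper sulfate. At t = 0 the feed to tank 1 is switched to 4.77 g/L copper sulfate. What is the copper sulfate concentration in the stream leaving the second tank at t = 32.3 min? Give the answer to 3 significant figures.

3.35 g/L

Time constants: τᵢ = Vᵢ/Q for each well-mixed tank.
τ₁ = 420/25.5 = 16.471 min; τ₂ = 257/25.5 = 10.078 min.
Solving the cascade with C₁(0)=C₂(0)=0 gives C₂(t) = C_in[1 − (τ₁ e^(−t/τ₁) − τ₂ e^(−t/τ₂))/(τ₁ − τ₂)].
At t = 32.3: e^(−t/τ₁) = 0.14071, e^(−t/τ₂) = 0.040564.
C₂ = 4.77·[1 − (16.471·0.14071 − 10.078·0.040564)/(6.3922)] = 4.77·0.70140 = 3.3457 g/L.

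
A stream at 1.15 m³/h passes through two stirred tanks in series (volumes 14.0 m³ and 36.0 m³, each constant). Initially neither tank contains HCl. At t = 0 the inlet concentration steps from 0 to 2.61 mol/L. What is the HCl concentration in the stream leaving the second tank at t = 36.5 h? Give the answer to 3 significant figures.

1.36 mol/L

Each tank obeys Vᵢ dCᵢ/dt = Q(Cᵢ₋₁ − Cᵢ), so τᵢ = Vᵢ/Q.
τ₁ = 14.0/1.15 = 12.174 h; τ₂ = 36.0/1.15 = 31.304 h.
Solving the cascade with C₁(0)=C₂(0)=0 gives C₂(t) = C_in[1 − (τ₁ e^(−t/τ₁) − τ₂ e^(−t/τ₂))/(τ₁ − τ₂)].
At t = 36.5: e^(−t/τ₁) = 0.049876, e^(−t/τ₂) = 0.31162.
C₂ = 2.61·[1 − (12.174·0.049876 − 31.304·0.31162)/(-19.130)] = 2.61·0.52182 = 1.3619 mol/L.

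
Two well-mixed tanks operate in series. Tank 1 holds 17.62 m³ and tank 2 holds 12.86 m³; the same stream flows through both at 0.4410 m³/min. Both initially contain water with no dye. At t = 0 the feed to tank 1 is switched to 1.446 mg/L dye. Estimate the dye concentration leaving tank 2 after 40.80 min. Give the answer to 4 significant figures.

0.4823 mg/L

Time constants: τᵢ = Vᵢ/Q for each well-mixed tank.
τ₁ = 17.62/0.4410 = 39.9546 min; τ₂ = 12.86/0.4410 = 29.1610 min.
Tank 1: C₁ = C_in(1 − e^(−t/τ₁)). Tank 2 (τ₁ ≠ τ₂): C₂ = C_in[1 − (τ₁ e^(−t/τ₁) − τ₂ e^(−t/τ₂))/(τ₁ − τ₂)].
At t = 40.80: e^(−t/τ₁) = 0.360178, e^(−t/τ₂) = 0.246812.
C₂ = 1.446·[1 − (39.9546·0.360178 − 29.1610·0.246812)/(10.7937)] = 1.446·0.333544 = 0.482305 mg/L.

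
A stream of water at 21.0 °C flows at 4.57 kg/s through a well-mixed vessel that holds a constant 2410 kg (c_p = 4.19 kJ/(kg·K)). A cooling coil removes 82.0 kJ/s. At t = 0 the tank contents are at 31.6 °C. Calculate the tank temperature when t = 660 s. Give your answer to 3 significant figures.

Energy balance: M c_p dT/dt = ṁ c_p (T_in − T) − 82.0.
Rearrange: dT/dt = (T_ss − T)/τ with τ = M/ṁ = 527.35 s and T_ss = T_in − Q̇/(ṁ c_p) = 16.718 °C.
Solution: T(t) = T_ss + (T₀ − T_ss) e^(−t/τ).
T(660) = 16.718 + (14.882)·e^(−660/527.35) = 16.718 + (14.882)·0.28607 = 20.975 °C.

21.0 °C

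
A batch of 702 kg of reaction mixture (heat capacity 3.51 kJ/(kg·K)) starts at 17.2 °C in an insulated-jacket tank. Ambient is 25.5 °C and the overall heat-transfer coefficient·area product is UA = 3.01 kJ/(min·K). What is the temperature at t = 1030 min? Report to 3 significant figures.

23.1 °C

Lumped-capacitance energy balance: M c_p dT/dt = UA(T_amb − T).
dT/dt = (T_ss − T)/τ with T_ss = T_amb = 25.500 °C, τ = M c_p/UA = 702·3.51/3.01 = 818.61 min.
Integrating: T(t) = T_ss + (T₀ − T_ss) e^(−t/τ).
T(1030) = 25.500 + (-8.3000)·0.28416 = 23.141 °C.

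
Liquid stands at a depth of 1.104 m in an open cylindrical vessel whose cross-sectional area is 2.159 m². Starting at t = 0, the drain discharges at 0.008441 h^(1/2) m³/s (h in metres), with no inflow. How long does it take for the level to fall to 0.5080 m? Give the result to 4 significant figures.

Accumulation of liquid (constant cross-section A): A dh/dt = −0.008441 √h.
This is separable: 2 d(√h)/dt = −0.008441/A, so √h = √h₀ − (0.008441/(2A)) t.
t = 2A(√h₀ − √h)/0.008441 = 2·2.159·(√1.104 − √0.5080)/0.008441
  = 4.31800 × (1.05071 − 0.712741) / 0.008441 = 172.890 s.

172.9 s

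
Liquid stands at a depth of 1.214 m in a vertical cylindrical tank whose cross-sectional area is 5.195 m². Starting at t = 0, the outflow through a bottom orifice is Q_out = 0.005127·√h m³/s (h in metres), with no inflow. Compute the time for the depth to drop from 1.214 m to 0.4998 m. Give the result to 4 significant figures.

With no inflow, A dh/dt = −0.005127 √h.
Separate and integrate: 2(√h − √h₀) = −(0.005127/A) t.
t = 2A(√h₀ − √h)/0.005127 = 2·5.195·(√1.214 − √0.4998)/0.005127
  = 10.3900 × (1.10182 − 0.706965) / 0.005127 = 800.177 s.

800.2 s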